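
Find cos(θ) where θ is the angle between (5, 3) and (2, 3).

With u = (5, 3), v = (2, 3):
u·v = 5·2 + 3·3 = 10 + 9 = 19.
|u| = √(5² + 3²) = √34, |v| = √(2² + 3²) = √13, so |u||v| = √(34·13) = √442.
cos θ = (u·v)/(|u||v|) = 19/√442 ≈ 0.9037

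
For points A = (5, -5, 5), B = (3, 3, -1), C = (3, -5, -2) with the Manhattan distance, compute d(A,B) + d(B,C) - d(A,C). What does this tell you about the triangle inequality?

d(A,B) = 2 + 8 + 6 = 16, d(B,C) = 0 + 8 + 1 = 9, d(A,C) = 2 + 0 + 7 = 9.
d(A,B) + d(B,C) - d(A,C) = 16 + 9 - 9 = 25 - 9 = 16. This is ≥ 0, so the triangle inequality holds for these points.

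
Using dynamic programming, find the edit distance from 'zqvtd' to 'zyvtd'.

Let D[i][j] be the edit distance between the first i characters of 'zqvtd' and the first j characters of 'zyvtd', with D[i][0] = i, D[0][j] = j, and D[i][j] = D[i-1][j-1] if the characters match, else 1 + min(D[i-1][j], D[i][j-1], D[i-1][j-1]). Filling the table (rows: prefixes of 'zqvtd', columns: prefixes of 'zyvtd'):
     ε  z  y  v  t  d
  ε  0  1  2  3  4  5
  z  1  0  1  2  3  4
  q  2  1  1  2  3  4
  v  3  2  2  1  2  3
  t  4  3  3  2  1  2
  d  5  4  4  3  2  1
The bottom-right entry gives D[5][5] = 1, so no sequence of fewer than 1 edit works. Backtracking through the table gives one optimal edit sequence (1 edit):
  zqvtd → zyvtd (sub q→y @2)
Edit distance = 1.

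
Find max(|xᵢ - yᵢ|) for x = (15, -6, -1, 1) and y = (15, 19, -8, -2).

max(|x_i - y_i|) = max(|15 - 15|, |-6 - 19|, |-1 - (-8)|, |1 - (-2)|) = max(0, 25, 7, 3) = 25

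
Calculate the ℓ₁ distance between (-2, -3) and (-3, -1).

Σ|x_i - y_i| = |-2 - (-3)| + |-3 - (-1)| = 1 + 2 = 3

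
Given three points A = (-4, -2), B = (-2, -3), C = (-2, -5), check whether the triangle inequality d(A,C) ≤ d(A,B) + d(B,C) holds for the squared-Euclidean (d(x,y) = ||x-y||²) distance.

d(A,B) = 2² + 1² = 5, d(B,C) = 0² + 2² = 4, d(A,C) = 2² + 3² = 13.
d(A,C) = 13 > 5 + 4 = 9. Triangle inequality is VIOLATED. (Squared-Euclidean is not a metric — this is a counterexample.)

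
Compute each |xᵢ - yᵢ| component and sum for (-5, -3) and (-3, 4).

Σ|x_i - y_i| = |-5 - (-3)| + |-3 - 4| = 2 + 7 = 9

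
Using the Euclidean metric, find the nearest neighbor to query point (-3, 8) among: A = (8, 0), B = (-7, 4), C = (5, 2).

Distances: d(A) ≈ 13.6015, d(B) ≈ 5.6569, d(C) = 10. Nearest: B = (-7, 4) with distance 5.6569.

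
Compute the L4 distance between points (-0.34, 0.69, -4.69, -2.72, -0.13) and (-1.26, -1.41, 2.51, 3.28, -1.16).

(Σ|x_i - y_i|^4)^(1/4) = (|-0.34 - (-1.26)|^4 + |0.69 - (-1.41)|^4 + |-4.69 - 2.51|^4 + |-2.72 - 3.28|^4 + |-0.13 - (-1.16)|^4)^(1/4)
= (0.92^4 + 2.1^4 + 7.2^4 + 6^4 + 1.03^4)^(1/4) ≈ (0.7164 + 19.4481 + 2687.3856 + 1296 + 1.1255)^(1/4) = (4004.6756)^(1/4) ≈ 7.955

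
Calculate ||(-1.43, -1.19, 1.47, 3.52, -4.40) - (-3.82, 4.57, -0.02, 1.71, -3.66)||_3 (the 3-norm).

(Σ|x_i - y_i|^3)^(1/3) = (|-1.43 - (-3.82)|^3 + |-1.19 - 4.57|^3 + |1.47 - (-0.02)|^3 + |3.52 - 1.71|^3 + |-4.4 - (-3.66)|^3)^(1/3)
= (2.39^3 + 5.76^3 + 1.49^3 + 1.81^3 + 0.74^3)^(1/3) ≈ (13.6519 + 191.103 + 3.3079 + 5.9297 + 0.4052)^(1/3) = (214.3977)^(1/3) ≈ 5.9851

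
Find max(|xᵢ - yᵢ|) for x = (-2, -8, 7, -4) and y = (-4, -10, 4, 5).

max(|x_i - y_i|) = max(|-2 - (-4)|, |-8 - (-10)|, |7 - 4|, |-4 - 5|) = max(2, 2, 3, 9) = 9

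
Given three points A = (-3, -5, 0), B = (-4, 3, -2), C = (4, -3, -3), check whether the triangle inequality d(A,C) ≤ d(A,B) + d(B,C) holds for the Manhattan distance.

d(A,B) = 1 + 8 + 2 = 11, d(B,C) = 8 + 6 + 1 = 15, d(A,C) = 7 + 2 + 3 = 12.
d(A,C) = 12 ≤ 11 + 15 = 26. Triangle inequality is satisfied.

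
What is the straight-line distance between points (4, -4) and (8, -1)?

√(Σ(x_i - y_i)²) = √((4 - 8)² + (-4 - (-1))²)
= √((-4)² + (-3)²) = √(16 + 9) = √25 = 5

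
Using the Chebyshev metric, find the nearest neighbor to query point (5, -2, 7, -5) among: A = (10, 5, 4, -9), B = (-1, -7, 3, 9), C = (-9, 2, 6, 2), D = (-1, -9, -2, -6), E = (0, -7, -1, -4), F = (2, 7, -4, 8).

Distances: d(A) = 7, d(B) = 14, d(C) = 14, d(D) = 9, d(E) = 8, d(F) = 13. Nearest: A = (10, 5, 4, -9) with distance 7.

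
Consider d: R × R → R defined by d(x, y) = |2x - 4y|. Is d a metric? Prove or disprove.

No. d fails symmetry: d(9, 1) = |2·9 - 4·1| = |14| = 14, but d(1, 9) = |2·1 - 4·9| = |-34| = 34. Since 14 ≠ 34, d(x,y) ≠ d(y,x) in general.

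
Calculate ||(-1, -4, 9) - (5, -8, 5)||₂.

√(Σ(x_i - y_i)²) = √((-1 - 5)² + (-4 - (-8))² + (9 - 5)²)
= √((-6)² + 4² + 4²) = √(36 + 16 + 16) = √68 ≈ 8.2462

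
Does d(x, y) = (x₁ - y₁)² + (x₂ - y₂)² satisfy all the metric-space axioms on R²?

No. The squared Euclidean distance fails the triangle inequality. Counterexample: x = (0, 0), y = (2, 4), z = (4, 8). d(x,z) = 4² + 8² = 80, but d(x,y) + d(y,z) = (2² + 4²) + (2² + 4²) = 20 + 20 = 40. Since 80 > 40, the triangle inequality is violated. (Note: √d, the ordinary Euclidean distance, IS a metric.)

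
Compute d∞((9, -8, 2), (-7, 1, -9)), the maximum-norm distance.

max(|x_i - y_i|) = max(|9 - (-7)|, |-8 - 1|, |2 - (-9)|) = max(16, 9, 11) = 16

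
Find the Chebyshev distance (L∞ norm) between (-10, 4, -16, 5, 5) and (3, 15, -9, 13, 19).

max(|x_i - y_i|) = max(|-10 - 3|, |4 - 15|, |-16 - (-9)|, |5 - 13|, |5 - 19|) = max(13, 11, 7, 8, 14) = 14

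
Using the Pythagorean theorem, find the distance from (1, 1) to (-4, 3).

√(Σ(x_i - y_i)²) = √((1 - (-4))² + (1 - 3)²)
= √(5² + (-2)²) = √(25 + 4) = √29 ≈ 5.3852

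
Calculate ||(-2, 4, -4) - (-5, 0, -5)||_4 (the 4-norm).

(Σ|x_i - y_i|^4)^(1/4) = (|-2 - (-5)|^4 + |4 - 0|^4 + |-4 - (-5)|^4)^(1/4)
= (3^4 + 4^4 + 1^4)^(1/4) = (81 + 256 + 1)^(1/4) = (338)^(1/4) ≈ 4.2877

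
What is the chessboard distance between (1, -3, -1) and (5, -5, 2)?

max(|x_i - y_i|) = max(|1 - 5|, |-3 - (-5)|, |-1 - 2|) = max(4, 2, 3) = 4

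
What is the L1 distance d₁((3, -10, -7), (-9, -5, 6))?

Σ|x_i - y_i| = |3 - (-9)| + |-10 - (-5)| + |-7 - 6| = 12 + 5 + 13 = 30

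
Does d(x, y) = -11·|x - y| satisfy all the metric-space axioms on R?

No. With c = -11 < 0, d fails non-negativity: d(3, 4) = -11·|3 - 4| = -11·1 = -11 < 0.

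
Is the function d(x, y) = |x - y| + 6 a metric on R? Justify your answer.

No. d fails identity of indiscernibles (specifically d(x,x) = 0): d(8, 8) = |8 - 8| + 6 = 0 + 6 = 6 ≠ 0.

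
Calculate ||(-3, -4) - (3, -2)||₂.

√(Σ(x_i - y_i)²) = √((-3 - 3)² + (-4 - (-2))²)
= √((-6)² + (-2)²) = √(36 + 4) = √40 ≈ 6.3246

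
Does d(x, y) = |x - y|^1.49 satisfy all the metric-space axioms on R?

No. d(x,y) = |x-y|^1.49 fails the triangle inequality since p = 1.49 > 1. Counterexample: x = -1, y = 8, z = 10. d(x,z) = |-1 - 10|^1.49 = 11^1.49 ≈ 35.6185, but d(x,y) + d(y,z) = 9^1.49 + 2^1.49 ≈ 26.4132 + 2.8089 = 29.2221. Since 35.6185 > 29.2221, the triangle inequality is violated.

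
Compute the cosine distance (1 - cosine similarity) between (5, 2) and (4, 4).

With u = (5, 2), v = (4, 4):
u·v = 5·4 + 2·4 = 20 + 8 = 28.
|u| = √(5² + 2²) = √29, |v| = √(4² + 4²) = √32, so |u||v| = √(29·32) = √928.
cos θ = (u·v)/(|u||v|) = 28/√928 ≈ 0.9191
Cosine distance = 1 - cos θ ≈ 1 - 0.9191 = 0.0809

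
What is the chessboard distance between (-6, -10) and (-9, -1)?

max(|x_i - y_i|) = max(|-6 - (-9)|, |-10 - (-1)|) = max(3, 9) = 9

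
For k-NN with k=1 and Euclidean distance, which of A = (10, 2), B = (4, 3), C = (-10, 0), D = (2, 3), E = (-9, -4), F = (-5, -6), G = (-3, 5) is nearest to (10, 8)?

Distances: d(A) = 6, d(B) ≈ 7.8102, d(C) ≈ 21.5407, d(D) ≈ 9.434, d(E) ≈ 22.4722, d(F) ≈ 20.5183, d(G) ≈ 13.3417. Nearest: A = (10, 2) with distance 6.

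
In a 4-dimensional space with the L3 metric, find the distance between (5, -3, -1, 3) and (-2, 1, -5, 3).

(Σ|x_i - y_i|^3)^(1/3) = (|5 - (-2)|^3 + |-3 - 1|^3 + |-1 - (-5)|^3 + |3 - 3|^3)^(1/3)
= (7^3 + 4^3 + 4^3 + 0^3)^(1/3) = (343 + 64 + 64 + 0)^(1/3) = (471)^(1/3) ≈ 7.7805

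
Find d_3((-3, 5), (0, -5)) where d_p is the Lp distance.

(Σ|x_i - y_i|^3)^(1/3) = (|-3 - 0|^3 + |5 - (-5)|^3)^(1/3)
= (3^3 + 10^3)^(1/3) = (27 + 1000)^(1/3) = (1027)^(1/3) ≈ 10.0892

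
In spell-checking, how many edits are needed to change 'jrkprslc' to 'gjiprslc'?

Let D[i][j] be the edit distance between the first i characters of 'jrkprslc' and the first j characters of 'gjiprslc', with D[i][0] = i, D[0][j] = j, and D[i][j] = D[i-1][j-1] if the characters match, else 1 + min(D[i-1][j], D[i][j-1], D[i-1][j-1]). Filling the table (rows: prefixes of 'jrkprslc', columns: prefixes of 'gjiprslc'):
     ε  g  j  i  p  r  s  l  c
  ε  0  1  2  3  4  5  6  7  8
  j  1  1  1  2  3  4  5  6  7
  r  2  2  2  2  3  3  4  5  6
  k  3  3  3  3  3  4  4  5  6
  p  4  4  4  4  3  4  5  5  6
  r  5  5  5  5  4  3  4  5  6
  s  6  6  6  6  5  4  3  4  5
  l  7  7  7  7  6  5  4  3  4
  c  8  8  8  8  7  6  5  4  3
The bottom-right entry gives D[8][8] = 3, so no sequence of fewer than 3 edits works. Backtracking through the table gives one optimal edit sequence (3 edits):
  jrkprslc → grkprslc (sub j→g @1)
  grkprslc → gjkprslc (sub r→j @2)
  gjkprslc → gjiprslc (sub k→i @3)
Edit distance = 3.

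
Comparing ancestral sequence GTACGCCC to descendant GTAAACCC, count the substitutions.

Differing positions: 4, 5. Hamming distance = 2.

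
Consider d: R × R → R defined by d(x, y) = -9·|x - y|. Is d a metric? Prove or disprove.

No. With c = -9 < 0, d fails non-negativity: d(3, 11) = -9·|3 - 11| = -9·8 = -72 < 0.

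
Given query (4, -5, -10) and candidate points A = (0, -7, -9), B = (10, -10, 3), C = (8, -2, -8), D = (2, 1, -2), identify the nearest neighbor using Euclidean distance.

Distances: d(A) ≈ 4.5826, d(B) ≈ 15.1658, d(C) ≈ 5.3852, d(D) ≈ 10.198. Nearest: A = (0, -7, -9) with distance 4.5826.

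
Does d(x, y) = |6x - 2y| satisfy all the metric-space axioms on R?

No. d fails symmetry: d(5, 8) = |6·5 - 2·8| = |14| = 14, but d(8, 5) = |6·8 - 2·5| = |38| = 38. Since 14 ≠ 38, d(x,y) ≠ d(y,x) in general.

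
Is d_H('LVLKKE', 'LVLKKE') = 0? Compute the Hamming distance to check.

Differing positions: none. Hamming distance = 0, so the claim is true.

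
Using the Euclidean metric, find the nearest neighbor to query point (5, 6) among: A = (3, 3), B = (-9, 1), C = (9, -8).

Distances: d(A) ≈ 3.6056, d(B) ≈ 14.8661, d(C) ≈ 14.5602. Nearest: A = (3, 3) with distance 3.6056.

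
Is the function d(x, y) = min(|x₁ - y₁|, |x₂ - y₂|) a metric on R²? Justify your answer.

No. d fails identity of indiscernibles: take x = (5, 0) and y = (5, 5). Then d(x,y) = min(|5 - 5|, |0 - 5|) = min(0, 5) = 0, yet x ≠ y.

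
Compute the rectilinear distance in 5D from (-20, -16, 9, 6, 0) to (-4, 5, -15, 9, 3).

Σ|x_i - y_i| = |-20 - (-4)| + |-16 - 5| + |9 - (-15)| + |6 - 9| + |0 - 3| = 16 + 21 + 24 + 3 + 3 = 67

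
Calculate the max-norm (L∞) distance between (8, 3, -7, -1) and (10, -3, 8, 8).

max(|x_i - y_i|) = max(|8 - 10|, |3 - (-3)|, |-7 - 8|, |-1 - 8|) = max(2, 6, 15, 9) = 15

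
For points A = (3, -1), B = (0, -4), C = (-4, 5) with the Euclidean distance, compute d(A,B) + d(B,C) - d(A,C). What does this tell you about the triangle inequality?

d(A,B) = √(3² + 3²) = √18 ≈ 4.2426, d(B,C) = √(4² + 9²) = √97 ≈ 9.8489, d(A,C) = √(7² + 6²) = √85 ≈ 9.2195.
d(A,B) + d(B,C) - d(A,C) = 4.2426 + 9.8489 - 9.2195 = 14.0915 - 9.2195 = 4.872 (to 4 decimal places). This is ≥ 0, so the triangle inequality holds for these points.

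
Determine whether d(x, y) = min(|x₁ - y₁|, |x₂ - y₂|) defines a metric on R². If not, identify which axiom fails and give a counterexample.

No. d fails identity of indiscernibles: take x = (0, 0) and y = (0, 6). Then d(x,y) = min(|0 - 0|, |0 - 6|) = min(0, 6) = 0, yet x ≠ y.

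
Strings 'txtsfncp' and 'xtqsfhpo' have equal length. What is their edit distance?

Let D[i][j] be the edit distance between the first i characters of 'txtsfncp' and the first j characters of 'xtqsfhpo', with D[i][0] = i, D[0][j] = j, and D[i][j] = D[i-1][j-1] if the characters match, else 1 + min(D[i-1][j], D[i][j-1], D[i-1][j-1]). Filling the table (rows: prefixes of 'txtsfncp', columns: prefixes of 'xtqsfhpo'):
     ε  x  t  q  s  f  h  p  o
  ε  0  1  2  3  4  5  6  7  8
  t  1  1  1  2  3  4  5  6  7
  x  2  1  2  2  3  4  5  6  7
  t  3  2  1  2  3  4  5  6  7
  s  4  3  2  2  2  3  4  5  6
  f  5  4  3  3  3  2  3  4  5
  n  6  5  4  4  4  3  3  4  5
  c  7  6  5  5  5  4  4  4  5
  p  8  7  6  6  6  5  5  4  5
The bottom-right entry gives D[8][8] = 5, so no sequence of fewer than 5 edits works. Backtracking through the table gives one optimal edit sequence (5 edits):
  txtsfncp → xtsfncp (del t @1)
  xtsfncp → xtqsfncp (ins q @3)
  xtqsfncp → xtqsfhcp (sub n→h @6)
  xtqsfhcp → xtqsfhpp (sub c→p @7)
  xtqsfhpp → xtqsfhpo (sub p→o @8)
Edit distance = 5.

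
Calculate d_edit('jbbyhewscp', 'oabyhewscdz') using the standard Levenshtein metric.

Let D[i][j] be the edit distance between the first i characters of 'jbbyhewscp' and the first j characters of 'oabyhewscdz', with D[i][0] = i, D[0][j] = j, and D[i][j] = D[i-1][j-1] if the characters match, else 1 + min(D[i-1][j], D[i][j-1], D[i-1][j-1]). Filling the table (rows: prefixes of 'jbbyhewscp', columns: prefixes of 'oabyhewscdz'):
     ε  o  a  b  y  h  e  w  s  c  d  z
  ε  0  1  2  3  4  5  6  7  8  9 10 11
  j  1  1  2  3  4  5  6  7  8  9 10 11
  b  2  2  2  2  3  4  5  6  7  8  9 10
  b  3  3  3  2  3  4  5  6  7  8  9 10
  y  4  4  4  3  2  3  4  5  6  7  8  9
  h  5  5  5  4  3  2  3  4  5  6  7  8
  e  6  6  6  5  4  3  2  3  4  5  6  7
  w  7  7  7  6  5  4  3  2  3  4  5  6
  s  8  8  8  7  6  5  4  3  2  3  4  5
  c  9  9  9  8  7  6  5  4  3  2  3  4
  p 10 10 10  9  8  7  6  5  4  3  3  4
The bottom-right entry gives D[10][11] = 4, so no sequence of fewer than 4 edits works. Backtracking through the table gives one optimal edit sequence (4 edits):
  jbbyhewscp → obbyhewscp (sub j→o @1)
  obbyhewscp → oabyhewscp (sub b→a @2)
  oabyhewscp → oabyhewscdp (ins d @10)
  oabyhewscdp → oabyhewscdz (sub p→z @11)
Edit distance = 4.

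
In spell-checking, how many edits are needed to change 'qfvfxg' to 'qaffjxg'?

Let D[i][j] be the edit distance between the first i characters of 'qfvfxg' and the first j characters of 'qaffjxg', with D[i][0] = i, D[0][j] = j, and D[i][j] = D[i-1][j-1] if the characters match, else 1 + min(D[i-1][j], D[i][j-1], D[i-1][j-1]). Filling the table (rows: prefixes of 'qfvfxg', columns: prefixes of 'qaffjxg'):
     ε  q  a  f  f  j  x  g
  ε  0  1  2  3  4  5  6  7
  q  1  0  1  2  3  4  5  6
  f  2  1  1  1  2  3  4  5
  v  3  2  2  2  2  3  4  5
  f  4  3  3  2  2  3  4  5
  x  5  4  4  3  3  3  3  4
  g  6  5  5  4  4  4  4  3
The bottom-right entry gives D[6][7] = 3, so no sequence of fewer than 3 edits works. Backtracking through the table gives one optimal edit sequence (3 edits):
  qfvfxg → qafvfxg (ins a @2)
  qafvfxg → qafffxg (sub v→f @4)
  qafffxg → qaffjxg (sub f→j @5)
Edit distance = 3.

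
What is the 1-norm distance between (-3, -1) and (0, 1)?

Σ|x_i - y_i| = |-3 - 0| + |-1 - 1| = 3 + 2 = 5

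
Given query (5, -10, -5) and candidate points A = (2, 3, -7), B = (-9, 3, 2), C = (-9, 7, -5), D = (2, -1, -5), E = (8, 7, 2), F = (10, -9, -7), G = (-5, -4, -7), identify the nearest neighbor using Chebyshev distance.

Distances: d(A) = 13, d(B) = 14, d(C) = 17, d(D) = 9, d(E) = 17, d(F) = 5, d(G) = 10. Nearest: F = (10, -9, -7) with distance 5.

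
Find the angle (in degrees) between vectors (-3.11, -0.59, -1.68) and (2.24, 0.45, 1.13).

With u = (-3.11, -0.59, -1.68), v = (2.24, 0.45, 1.13):
u·v = (-3.11)·2.24 + (-0.59)·0.45 + (-1.68)·1.13 = (-6.9664) + (-0.2655) + (-1.8984) = -9.1303.
|u| = √((-3.11)² + (-0.59)² + (-1.68)²) = √(9.6721 + 0.3481 + 2.8224) = √12.8426, |v| = √(2.24² + 0.45² + 1.13²) = √(5.0176 + 0.2025 + 1.2769) = √6.497.
cos θ = (u·v)/(|u||v|) = -9.1303/(√12.8426·√6.497) ≈ -0.999545
θ = arccos(-0.999545) ≈ 178.27°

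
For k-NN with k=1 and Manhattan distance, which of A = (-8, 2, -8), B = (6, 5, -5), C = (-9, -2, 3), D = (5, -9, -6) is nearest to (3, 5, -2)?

Distances: d(A) = 20, d(B) = 6, d(C) = 24, d(D) = 20. Nearest: B = (6, 5, -5) with distance 6.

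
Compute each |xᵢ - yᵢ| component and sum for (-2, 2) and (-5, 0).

Σ|x_i - y_i| = |-2 - (-5)| + |2 - 0| = 3 + 2 = 5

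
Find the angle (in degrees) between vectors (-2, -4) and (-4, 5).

With u = (-2, -4), v = (-4, 5):
u·v = (-2)·(-4) + (-4)·5 = 8 + (-20) = -12.
|u| = √((-2)² + (-4)²) = √20, |v| = √((-4)² + 5²) = √41, so |u||v| = √(20·41) = √820.
cos θ = (u·v)/(|u||v|) = -12/√820 ≈ -0.419058
θ = arccos(-0.419058) ≈ 114.78°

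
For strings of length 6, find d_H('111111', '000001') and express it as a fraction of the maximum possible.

Differing positions: 1, 2, 3, 4, 5. Hamming distance = 5. The maximum possible Hamming distance for length-6 strings is 6, so d_H/6 = 5/6 ≈ 0.8333.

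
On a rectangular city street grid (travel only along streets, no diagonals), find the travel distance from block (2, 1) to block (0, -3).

Σ|x_i - y_i| = |2 - 0| + |1 - (-3)| = 2 + 4 = 6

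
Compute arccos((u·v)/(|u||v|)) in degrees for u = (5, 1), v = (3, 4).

With u = (5, 1), v = (3, 4):
u·v = 5·3 + 1·4 = 15 + 4 = 19.
|u| = √(5² + 1²) = √26, |v| = √(3² + 4²) = √25, so |u||v| = √(26·25) = √650.
cos θ = (u·v)/(|u||v|) = 19/√650 ≈ 0.745241
θ = arccos(0.745241) ≈ 41.82°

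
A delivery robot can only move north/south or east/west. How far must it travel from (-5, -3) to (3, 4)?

Σ|x_i - y_i| = |-5 - 3| + |-3 - 4| = 8 + 7 = 15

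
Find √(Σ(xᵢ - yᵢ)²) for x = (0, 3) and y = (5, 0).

√(Σ(x_i - y_i)²) = √((0 - 5)² + (3 - 0)²)
= √((-5)² + 3²) = √(25 + 9) = √34 ≈ 5.831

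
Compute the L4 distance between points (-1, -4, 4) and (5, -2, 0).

(Σ|x_i - y_i|^4)^(1/4) = (|-1 - 5|^4 + |-4 - (-2)|^4 + |4 - 0|^4)^(1/4)
= (6^4 + 2^4 + 4^4)^(1/4) = (1296 + 16 + 256)^(1/4) = (1568)^(1/4) ≈ 6.2927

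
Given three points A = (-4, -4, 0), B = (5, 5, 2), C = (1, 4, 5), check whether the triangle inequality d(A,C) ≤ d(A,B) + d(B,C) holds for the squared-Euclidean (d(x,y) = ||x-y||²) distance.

d(A,B) = 9² + 9² + 2² = 166, d(B,C) = 4² + 1² + 3² = 26, d(A,C) = 5² + 8² + 5² = 114.
d(A,C) = 114 ≤ 166 + 26 = 192. Triangle inequality is satisfied.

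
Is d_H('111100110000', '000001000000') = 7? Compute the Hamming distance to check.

Differing positions: 1, 2, 3, 4, 6, 7, 8. Hamming distance = 7, so the claim is true.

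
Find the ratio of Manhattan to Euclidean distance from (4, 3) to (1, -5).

L1 = |4 - 1| + |3 - (-5)| = 3 + 8 = 11
L2 = √(3² + 8²) = √73 ≈ 8.544
L1 ≥ L2 always (equality iff movement is along one axis); L1 > L2 here.
Ratio L1/L2 = 11/√73 ≈ 1.2875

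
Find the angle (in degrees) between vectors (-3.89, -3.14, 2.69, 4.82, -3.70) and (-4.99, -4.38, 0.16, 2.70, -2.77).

With u = (-3.89, -3.14, 2.69, 4.82, -3.70), v = (-4.99, -4.38, 0.16, 2.70, -2.77):
u·v = (-3.89)·(-4.99) + (-3.14)·(-4.38) + 2.69·0.16 + 4.82·2.7 + (-3.7)·(-2.77) = 19.4111 + 13.7532 + 0.4304 + 13.014 + 10.249 = 56.8577.
|u| = √((-3.89)² + (-3.14)² + 2.69² + 4.82² + (-3.7)²) = √(15.1321 + 9.8596 + 7.2361 + 23.2324 + 13.69) = √69.1502, |v| = √((-4.99)² + (-4.38)² + 0.16² + 2.7² + (-2.77)²) = √(24.9001 + 19.1844 + 0.0256 + 7.29 + 7.6729) = √59.073.
cos θ = (u·v)/(|u||v|) = 56.8577/(√69.1502·√59.073) ≈ 0.889607
θ = arccos(0.889607) ≈ 27.18°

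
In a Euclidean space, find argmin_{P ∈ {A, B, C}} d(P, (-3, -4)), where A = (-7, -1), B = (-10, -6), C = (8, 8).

Distances: d(A) = 5, d(B) ≈ 7.2801, d(C) ≈ 16.2788. Nearest: A = (-7, -1) with distance 5.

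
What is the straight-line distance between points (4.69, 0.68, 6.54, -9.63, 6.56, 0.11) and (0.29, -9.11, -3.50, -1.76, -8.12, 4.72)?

√(Σ(x_i - y_i)²) = √((4.69 - 0.29)² + (0.68 - (-9.11))² + (6.54 - (-3.5))² + (-9.63 - (-1.76))² + (6.56 - (-8.12))² + (0.11 - 4.72)²)
= √(4.4² + 9.79² + 10.04² + (-7.87)² + 14.68² + (-4.61)²) = √(19.36 + 95.8441 + 100.8016 + 61.9369 + 215.5024 + 21.2521) = √514.6971 ≈ 22.6869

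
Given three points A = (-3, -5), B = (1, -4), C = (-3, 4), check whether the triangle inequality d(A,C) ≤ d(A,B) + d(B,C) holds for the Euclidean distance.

d(A,B) = √(4² + 1²) = √17 ≈ 4.1231, d(B,C) = √(4² + 8²) = √80 ≈ 8.9443, d(A,C) = √(0² + 9²) = √81 = 9.
d(A,C) = 9 ≤ 4.1231 + 8.9443 = 13.0674. Triangle inequality is satisfied.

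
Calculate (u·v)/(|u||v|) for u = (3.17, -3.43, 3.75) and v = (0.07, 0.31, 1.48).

With u = (3.17, -3.43, 3.75), v = (0.07, 0.31, 1.48):
u·v = 3.17·0.07 + (-3.43)·0.31 + 3.75·1.48 = 0.2219 + (-1.0633) + 5.55 = 4.7086.
|u| = √(3.17² + (-3.43)² + 3.75²) = √(10.0489 + 11.7649 + 14.0625) = √35.8763, |v| = √(0.07² + 0.31² + 1.48²) = √(0.0049 + 0.0961 + 2.1904) = √2.2914.
cos θ = (u·v)/(|u||v|) = 4.7086/(√35.8763·√2.2914) ≈ 0.5193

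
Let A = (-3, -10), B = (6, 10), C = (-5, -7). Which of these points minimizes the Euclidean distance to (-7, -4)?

Distances: d(A) ≈ 7.2111, d(B) ≈ 19.105, d(C) ≈ 3.6056. Nearest: C = (-5, -7) with distance 3.6056.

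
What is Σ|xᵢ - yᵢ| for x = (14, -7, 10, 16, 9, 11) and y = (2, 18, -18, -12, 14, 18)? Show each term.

Σ|x_i - y_i| = |14 - 2| + |-7 - 18| + |10 - (-18)| + |16 - (-12)| + |9 - 14| + |11 - 18| = 12 + 25 + 28 + 28 + 5 + 7 = 105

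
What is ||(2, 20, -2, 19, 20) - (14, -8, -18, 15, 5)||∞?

max(|x_i - y_i|) = max(|2 - 14|, |20 - (-8)|, |-2 - (-18)|, |19 - 15|, |20 - 5|) = max(12, 28, 16, 4, 15) = 28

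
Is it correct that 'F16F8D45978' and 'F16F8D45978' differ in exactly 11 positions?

Differing positions: none. Hamming distance = 0, so the claim that d_H = 11 is false.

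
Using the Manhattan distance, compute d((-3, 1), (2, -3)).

Σ|x_i - y_i| = |-3 - 2| + |1 - (-3)| = 5 + 4 = 9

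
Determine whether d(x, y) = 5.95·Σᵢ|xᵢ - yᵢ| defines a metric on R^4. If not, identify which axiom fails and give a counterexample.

Yes. The L1 (Manhattan) norm induces a metric on R^4, and multiplying a metric by a positive constant 5.95 > 0 preserves all four axioms: non-negativity (5.95·||x-y|| ≥ 0), identity (5.95·||x-y|| = 0 ⟺ ||x-y|| = 0 ⟺ x = y), symmetry (||x-y|| = ||y-x||), and the triangle inequality (5.95·||x-z|| ≤ 5.95·||x-y|| + 5.95·||y-z||). So d is a metric.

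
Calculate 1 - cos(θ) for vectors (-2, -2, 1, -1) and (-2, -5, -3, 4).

With u = (-2, -2, 1, -1), v = (-2, -5, -3, 4):
u·v = (-2)·(-2) + (-2)·(-5) + 1·(-3) + (-1)·4 = 4 + 10 + (-3) + (-4) = 7.
|u| = √((-2)² + (-2)² + 1² + (-1)²) = √10, |v| = √((-2)² + (-5)² + (-3)² + 4²) = √54, so |u||v| = √(10·54) = √540.
cos θ = (u·v)/(|u||v|) = 7/√540 ≈ 0.3012
Cosine distance = 1 - cos θ ≈ 1 - 0.3012 = 0.6988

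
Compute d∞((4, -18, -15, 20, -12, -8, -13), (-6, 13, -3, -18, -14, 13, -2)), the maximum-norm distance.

max(|x_i - y_i|) = max(|4 - (-6)|, |-18 - 13|, |-15 - (-3)|, |20 - (-18)|, |-12 - (-14)|, |-8 - 13|, |-13 - (-2)|) = max(10, 31, 12, 38, 2, 21, 11) = 38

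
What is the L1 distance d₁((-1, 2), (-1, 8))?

Σ|x_i - y_i| = |-1 - (-1)| + |2 - 8| = 0 + 6 = 6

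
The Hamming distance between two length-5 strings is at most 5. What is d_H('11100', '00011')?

Differing positions: 1, 2, 3, 4, 5. Hamming distance = 5. The maximum possible Hamming distance for length-5 strings is 5, so d_H/5 = 5/5 = 1.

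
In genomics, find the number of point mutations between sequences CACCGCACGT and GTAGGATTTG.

Differing positions: 1, 2, 3, 4, 6, 7, 8, 9, 10. Hamming distance = 9.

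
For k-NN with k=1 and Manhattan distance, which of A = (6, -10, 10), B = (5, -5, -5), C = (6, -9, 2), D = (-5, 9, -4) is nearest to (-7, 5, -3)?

Distances: d(A) = 41, d(B) = 24, d(C) = 32, d(D) = 7. Nearest: D = (-5, 9, -4) with distance 7.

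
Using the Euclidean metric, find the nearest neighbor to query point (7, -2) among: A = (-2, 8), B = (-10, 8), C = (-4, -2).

Distances: d(A) ≈ 13.4536, d(B) ≈ 19.7231, d(C) = 11. Nearest: C = (-4, -2) with distance 11.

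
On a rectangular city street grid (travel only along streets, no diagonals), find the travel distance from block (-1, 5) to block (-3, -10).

Σ|x_i - y_i| = |-1 - (-3)| + |5 - (-10)| = 2 + 15 = 17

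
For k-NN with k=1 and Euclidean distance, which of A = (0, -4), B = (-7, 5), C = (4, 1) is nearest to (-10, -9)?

Distances: d(A) ≈ 11.1803, d(B) ≈ 14.3178, d(C) ≈ 17.2047. Nearest: A = (0, -4) with distance 11.1803.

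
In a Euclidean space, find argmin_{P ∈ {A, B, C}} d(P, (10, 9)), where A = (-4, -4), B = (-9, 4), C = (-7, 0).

Distances: d(A) ≈ 19.105, d(B) ≈ 19.6469, d(C) ≈ 19.2354. Nearest: A = (-4, -4) with distance 19.105.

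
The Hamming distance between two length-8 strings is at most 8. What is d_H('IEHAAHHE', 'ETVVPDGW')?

Differing positions: 1, 2, 3, 4, 5, 6, 7, 8. Hamming distance = 8. The maximum possible Hamming distance for length-8 strings is 8, so d_H/8 = 8/8 = 1.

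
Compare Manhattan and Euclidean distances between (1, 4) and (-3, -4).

L1 = |1 - (-3)| + |4 - (-4)| = 4 + 8 = 12
L2 = √(4² + 8²) = √80 ≈ 8.9443
L1 ≥ L2 always (equality iff movement is along one axis); L1 > L2 here.
Ratio L1/L2 = 12/√80 ≈ 1.3416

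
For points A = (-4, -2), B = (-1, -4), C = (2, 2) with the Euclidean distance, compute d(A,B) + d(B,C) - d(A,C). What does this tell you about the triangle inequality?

d(A,B) = √(3² + 2²) = √13 ≈ 3.6056, d(B,C) = √(3² + 6²) = √45 ≈ 6.7082, d(A,C) = √(6² + 4²) = √52 ≈ 7.2111.
d(A,B) + d(B,C) - d(A,C) = 3.6056 + 6.7082 - 7.2111 = 10.3138 - 7.2111 = 3.1027 (to 4 decimal places). This is ≥ 0, so the triangle inequality holds for these points.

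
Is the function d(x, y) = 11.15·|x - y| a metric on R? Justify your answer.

Yes. Since |x - y| is a metric on R and 11.15 > 0, the positive scalar multiple 11.15·|x - y| is also a metric: scaling by a positive constant preserves non-negativity, identity (d=0 ⟺ |x-y|=0 ⟺ x=y), symmetry, and the triangle inequality.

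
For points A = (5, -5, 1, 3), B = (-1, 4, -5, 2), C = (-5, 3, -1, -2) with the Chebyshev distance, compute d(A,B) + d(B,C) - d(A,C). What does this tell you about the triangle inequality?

d(A,B) = max(6, 9, 6, 1) = 9, d(B,C) = max(4, 1, 4, 4) = 4, d(A,C) = max(10, 8, 2, 5) = 10.
d(A,B) + d(B,C) - d(A,C) = 9 + 4 - 10 = 13 - 10 = 3. This is ≥ 0, so the triangle inequality holds for these points.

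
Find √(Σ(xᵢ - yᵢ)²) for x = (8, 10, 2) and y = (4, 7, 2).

√(Σ(x_i - y_i)²) = √((8 - 4)² + (10 - 7)² + (2 - 2)²)
= √(4² + 3² + 0²) = √(16 + 9 + 0) = √25 = 5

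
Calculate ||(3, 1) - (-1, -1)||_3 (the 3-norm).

(Σ|x_i - y_i|^3)^(1/3) = (|3 - (-1)|^3 + |1 - (-1)|^3)^(1/3)
= (4^3 + 2^3)^(1/3) = (64 + 8)^(1/3) = (72)^(1/3) ≈ 4.1602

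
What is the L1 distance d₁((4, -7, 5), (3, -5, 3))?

Σ|x_i - y_i| = |4 - 3| + |-7 - (-5)| + |5 - 3| = 1 + 2 + 2 = 5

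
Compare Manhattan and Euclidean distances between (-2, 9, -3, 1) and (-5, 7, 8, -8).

L1 = |-2 - (-5)| + |9 - 7| + |-3 - 8| + |1 - (-8)| = 3 + 2 + 11 + 9 = 25
L2 = √(3² + 2² + 11² + 9²) = √215 ≈ 14.6629
L1 ≥ L2 always (equality iff movement is along one axis); L1 > L2 here.
Ratio L1/L2 = 25/√215 ≈ 1.705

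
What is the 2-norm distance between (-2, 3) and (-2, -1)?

(Σ|x_i - y_i|^2)^(1/2) = (|-2 - (-2)|^2 + |3 - (-1)|^2)^(1/2)
= (0^2 + 4^2)^(1/2) = (0 + 16)^(1/2) = (16)^(1/2) = 4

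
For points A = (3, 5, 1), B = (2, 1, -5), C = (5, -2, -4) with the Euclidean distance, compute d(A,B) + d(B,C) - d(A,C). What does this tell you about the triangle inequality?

d(A,B) = √(1² + 4² + 6²) = √53 ≈ 7.2801, d(B,C) = √(3² + 3² + 1²) = √19 ≈ 4.3589, d(A,C) = √(2² + 7² + 5²) = √78 ≈ 8.8318.
d(A,B) + d(B,C) - d(A,C) = 7.2801 + 4.3589 - 8.8318 = 11.639 - 8.8318 = 2.8072 (to 4 decimal places). This is ≥ 0, so the triangle inequality holds for these points.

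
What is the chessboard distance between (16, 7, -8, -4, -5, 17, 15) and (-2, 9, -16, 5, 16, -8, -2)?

max(|x_i - y_i|) = max(|16 - (-2)|, |7 - 9|, |-8 - (-16)|, |-4 - 5|, |-5 - 16|, |17 - (-8)|, |15 - (-2)|) = max(18, 2, 8, 9, 21, 25, 17) = 25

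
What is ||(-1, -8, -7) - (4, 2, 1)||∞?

max(|x_i - y_i|) = max(|-1 - 4|, |-8 - 2|, |-7 - 1|) = max(5, 10, 8) = 10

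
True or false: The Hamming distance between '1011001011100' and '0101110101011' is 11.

Differing positions: 1, 2, 3, 5, 6, 7, 8, 9, 11, 12, 13. Hamming distance = 11, so the claim is true.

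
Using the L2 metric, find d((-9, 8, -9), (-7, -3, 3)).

√(Σ(x_i - y_i)²) = √((-9 - (-7))² + (8 - (-3))² + (-9 - 3)²)
= √((-2)² + 11² + (-12)²) = √(4 + 121 + 144) = √269 ≈ 16.4012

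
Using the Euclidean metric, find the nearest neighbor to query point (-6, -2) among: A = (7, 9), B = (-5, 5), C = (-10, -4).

Distances: d(A) ≈ 17.0294, d(B) ≈ 7.0711, d(C) ≈ 4.4721. Nearest: C = (-10, -4) with distance 4.4721.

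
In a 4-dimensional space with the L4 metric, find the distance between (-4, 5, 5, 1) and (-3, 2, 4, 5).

(Σ|x_i - y_i|^4)^(1/4) = (|-4 - (-3)|^4 + |5 - 2|^4 + |5 - 4|^4 + |1 - 5|^4)^(1/4)
= (1^4 + 3^4 + 1^4 + 4^4)^(1/4) = (1 + 81 + 1 + 256)^(1/4) = (339)^(1/4) ≈ 4.2909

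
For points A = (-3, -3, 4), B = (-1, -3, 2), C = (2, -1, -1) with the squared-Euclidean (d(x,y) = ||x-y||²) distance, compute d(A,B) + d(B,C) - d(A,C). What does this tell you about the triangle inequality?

d(A,B) = 2² + 0² + 2² = 8, d(B,C) = 3² + 2² + 3² = 22, d(A,C) = 5² + 2² + 5² = 54.
d(A,B) + d(B,C) - d(A,C) = 8 + 22 - 54 = 30 - 54 = -24. This is < 0, so the triangle inequality FAILS for these points (squared-Euclidean is not a metric).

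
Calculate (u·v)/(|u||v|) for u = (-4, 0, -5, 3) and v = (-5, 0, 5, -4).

With u = (-4, 0, -5, 3), v = (-5, 0, 5, -4):
u·v = (-4)·(-5) + 0·0 + (-5)·5 + 3·(-4) = 20 + 0 + (-25) + (-12) = -17.
|u| = √((-4)² + 0² + (-5)² + 3²) = √50, |v| = √((-5)² + 0² + 5² + (-4)²) = √66, so |u||v| = √(50·66) = √3300.
cos θ = (u·v)/(|u||v|) = -17/√3300 ≈ -0.2959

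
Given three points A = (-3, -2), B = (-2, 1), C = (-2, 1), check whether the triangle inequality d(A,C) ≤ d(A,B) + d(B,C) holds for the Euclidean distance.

d(A,B) = √(1² + 3²) = √10 ≈ 3.1623, d(B,C) = √(0² + 0²) = √0 = 0, d(A,C) = √(1² + 3²) = √10 ≈ 3.1623.
d(A,C) ≈ 3.1623 ≤ 3.1623 + 0 = 3.1623. Triangle inequality is satisfied.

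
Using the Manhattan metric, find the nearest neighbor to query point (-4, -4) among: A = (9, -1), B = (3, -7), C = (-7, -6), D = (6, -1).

Distances: d(A) = 16, d(B) = 10, d(C) = 5, d(D) = 13. Nearest: C = (-7, -6) with distance 5.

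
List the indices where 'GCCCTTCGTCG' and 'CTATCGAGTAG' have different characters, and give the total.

Differing positions: 1, 2, 3, 4, 5, 6, 7, 10. Hamming distance = 8.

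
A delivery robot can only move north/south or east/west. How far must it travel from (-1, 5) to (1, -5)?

Σ|x_i - y_i| = |-1 - 1| + |5 - (-5)| = 2 + 10 = 12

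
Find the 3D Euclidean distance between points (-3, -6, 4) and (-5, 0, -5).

√(Σ(x_i - y_i)²) = √((-3 - (-5))² + (-6 - 0)² + (4 - (-5))²)
= √(2² + (-6)² + 9²) = √(4 + 36 + 81) = √121 = 11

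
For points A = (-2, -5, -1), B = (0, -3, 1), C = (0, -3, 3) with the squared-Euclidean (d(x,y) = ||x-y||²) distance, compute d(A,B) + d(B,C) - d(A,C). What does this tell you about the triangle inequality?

d(A,B) = 2² + 2² + 2² = 12, d(B,C) = 0² + 0² + 2² = 4, d(A,C) = 2² + 2² + 4² = 24.
d(A,B) + d(B,C) - d(A,C) = 12 + 4 - 24 = 16 - 24 = -8. This is < 0, so the triangle inequality FAILS for these points (squared-Euclidean is not a metric).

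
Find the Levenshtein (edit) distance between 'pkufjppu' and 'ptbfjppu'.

Let D[i][j] be the edit distance between the first i characters of 'pkufjppu' and the first j characters of 'ptbfjppu', with D[i][0] = i, D[0][j] = j, and D[i][j] = D[i-1][j-1] if the characters match, else 1 + min(D[i-1][j], D[i][j-1], D[i-1][j-1]). Filling the table (rows: prefixes of 'pkufjppu', columns: prefixes of 'ptbfjppu'):
     ε  p  t  b  f  j  p  p  u
  ε  0  1  2  3  4  5  6  7  8
  p  1  0  1  2  3  4  5  6  7
  k  2  1  1  2  3  4  5  6  7
  u  3  2  2  2  3  4  5  6  6
  f  4  3  3  3  2  3  4  5  6
  j  5  4  4  4  3  2  3  4  5
  p  6  5  5  5  4  3  2  3  4
  p  7  6  6  6  5  4  3  2  3
  u  8  7  7  7  6  5  4  3  2
The bottom-right entry gives D[8][8] = 2, so no sequence of fewer than 2 edits works. Backtracking through the table gives one optimal edit sequence (2 edits):
  pkufjppu → ptufjppu (sub k→t @2)
  ptufjppu → ptbfjppu (sub u→b @3)
Edit distance = 2.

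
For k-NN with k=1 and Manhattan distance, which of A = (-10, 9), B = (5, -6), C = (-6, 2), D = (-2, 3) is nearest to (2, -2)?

Distances: d(A) = 23, d(B) = 7, d(C) = 12, d(D) = 9. Nearest: B = (5, -6) with distance 7.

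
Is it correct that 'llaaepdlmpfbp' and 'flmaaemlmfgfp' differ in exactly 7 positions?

Differing positions: 1, 3, 5, 6, 7, 10, 11, 12. Hamming distance = 8, so the claim that d_H = 7 is false.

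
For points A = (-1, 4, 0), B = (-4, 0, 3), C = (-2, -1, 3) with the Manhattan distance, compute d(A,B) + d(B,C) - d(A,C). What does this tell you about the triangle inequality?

d(A,B) = 3 + 4 + 3 = 10, d(B,C) = 2 + 1 + 0 = 3, d(A,C) = 1 + 5 + 3 = 9.
d(A,B) + d(B,C) - d(A,C) = 10 + 3 - 9 = 13 - 9 = 4. This is ≥ 0, so the triangle inequality holds for these points.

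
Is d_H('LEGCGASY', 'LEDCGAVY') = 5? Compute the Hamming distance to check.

Differing positions: 3, 7. Hamming distance = 2, so the claim that d_H = 5 is false.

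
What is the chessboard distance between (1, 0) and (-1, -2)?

max(|x_i - y_i|) = max(|1 - (-1)|, |0 - (-2)|) = max(2, 2) = 2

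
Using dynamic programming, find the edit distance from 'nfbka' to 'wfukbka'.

Let D[i][j] be the edit distance between the first i characters of 'nfbka' and the first j characters of 'wfukbka', with D[i][0] = i, D[0][j] = j, and D[i][j] = D[i-1][j-1] if the characters match, else 1 + min(D[i-1][j], D[i][j-1], D[i-1][j-1]). Filling the table (rows: prefixes of 'nfbka', columns: prefixes of 'wfukbka'):
     ε  w  f  u  k  b  k  a
  ε  0  1  2  3  4  5  6  7
  n  1  1  2  3  4  5  6  7
  f  2  2  1  2  3  4  5  6
  b  3  3  2  2  3  3  4  5
  k  4  4  3  3  2  3  3  4
  a  5  5  4  4  3  3  4  3
The bottom-right entry gives D[5][7] = 3, so no sequence of fewer than 3 edits works. Backtracking through the table gives one optimal edit sequence (3 edits):
  nfbka → wfbka (sub n→w @1)
  wfbka → wfubka (ins u @3)
  wfubka → wfukbka (ins k @4)
Edit distance = 3.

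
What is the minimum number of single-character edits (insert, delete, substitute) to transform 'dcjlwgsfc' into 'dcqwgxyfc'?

Let D[i][j] be the edit distance between the first i characters of 'dcjlwgsfc' and the first j characters of 'dcqwgxyfc', with D[i][0] = i, D[0][j] = j, and D[i][j] = D[i-1][j-1] if the characters match, else 1 + min(D[i-1][j], D[i][j-1], D[i-1][j-1]). Filling the table (rows: prefixes of 'dcjlwgsfc', columns: prefixes of 'dcqwgxyfc'):
     ε  d  c  q  w  g  x  y  f  c
  ε  0  1  2  3  4  5  6  7  8  9
  d  1  0  1  2  3  4  5  6  7  8
  c  2  1  0  1  2  3  4  5  6  7
  j  3  2  1  1  2  3  4  5  6  7
  l  4  3  2  2  2  3  4  5  6  7
  w  5  4  3  3  2  3  4  5  6  7
  g  6  5  4  4  3  2  3  4  5  6
  s  7  6  5  5  4  3  3  4  5  6
  f  8  7  6  6  5  4  4  4  4  5
  c  9  8  7  7  6  5  5  5  5  4
The bottom-right entry gives D[9][9] = 4, so no sequence of fewer than 4 edits works. Backtracking through the table gives one optimal edit sequence (4 edits):
  dcjlwgsfc → dclwgsfc (del j @3)
  dclwgsfc → dcqwgsfc (sub l→q @3)
  dcqwgsfc → dcqwgxsfc (ins x @6)
  dcqwgxsfc → dcqwgxyfc (sub s→y @7)
Edit distance = 4.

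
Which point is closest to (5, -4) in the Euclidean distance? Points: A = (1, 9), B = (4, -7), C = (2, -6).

Distances: d(A) ≈ 13.6015, d(B) ≈ 3.1623, d(C) ≈ 3.6056. Nearest: B = (4, -7) with distance 3.1623.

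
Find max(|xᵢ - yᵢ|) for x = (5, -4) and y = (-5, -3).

max(|x_i - y_i|) = max(|5 - (-5)|, |-4 - (-3)|) = max(10, 1) = 10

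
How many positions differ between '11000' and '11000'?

Differing positions: none. Hamming distance = 0.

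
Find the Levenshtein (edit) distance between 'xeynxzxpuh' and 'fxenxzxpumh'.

Let D[i][j] be the edit distance between the first i characters of 'xeynxzxpuh' and the first j characters of 'fxenxzxpumh', with D[i][0] = i, D[0][j] = j, and D[i][j] = D[i-1][j-1] if the characters match, else 1 + min(D[i-1][j], D[i][j-1], D[i-1][j-1]). Filling the table (rows: prefixes of 'xeynxzxpuh', columns: prefixes of 'fxenxzxpumh'):
     ε  f  x  e  n  x  z  x  p  u  m  h
  ε  0  1  2  3  4  5  6  7  8  9 10 11
  x  1  1  1  2  3  4  5  6  7  8  9 10
  e  2  2  2  1  2  3  4  5  6  7  8  9
  y  3  3  3  2  2  3  4  5  6  7  8  9
  n  4  4  4  3  2  3  4  5  6  7  8  9
  x  5  5  4  4  3  2  3  4  5  6  7  8
  z  6  6  5  5  4  3  2  3  4  5  6  7
  x  7  7  6  6  5  4  3  2  3  4  5  6
  p  8  8  7  7  6  5  4  3  2  3  4  5
  u  9  9  8  8  7  6  5  4  3  2  3  4
  h 10 10  9  9  8  7  6  5  4  3  3  3
The bottom-right entry gives D[10][11] = 3, so no sequence of fewer than 3 edits works. Backtracking through the table gives one optimal edit sequence (3 edits):
  xeynxzxpuh → fxeynxzxpuh (ins f @1)
  fxeynxzxpuh → fxenxzxpuh (del y @4)
  fxenxzxpuh → fxenxzxpumh (ins m @10)
Edit distance = 3.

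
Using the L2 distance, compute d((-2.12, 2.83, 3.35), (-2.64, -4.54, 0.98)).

(Σ|x_i - y_i|^2)^(1/2) = (|-2.12 - (-2.64)|^2 + |2.83 - (-4.54)|^2 + |3.35 - 0.98|^2)^(1/2)
= (0.52^2 + 7.37^2 + 2.37^2)^(1/2) = (0.2704 + 54.3169 + 5.6169)^(1/2) = (60.2042)^(1/2) ≈ 7.7591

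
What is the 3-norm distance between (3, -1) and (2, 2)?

(Σ|x_i - y_i|^3)^(1/3) = (|3 - 2|^3 + |-1 - 2|^3)^(1/3)
= (1^3 + 3^3)^(1/3) = (1 + 27)^(1/3) = (28)^(1/3) ≈ 3.0366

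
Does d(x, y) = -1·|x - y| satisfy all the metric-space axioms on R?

No. With c = -1 < 0, d fails non-negativity: d(5, 14) = -1·|5 - 14| = -1·9 = -9 < 0.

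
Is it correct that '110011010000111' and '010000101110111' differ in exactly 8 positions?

Differing positions: 1, 5, 6, 7, 8, 9, 10, 11. Hamming distance = 8, so the claim is true.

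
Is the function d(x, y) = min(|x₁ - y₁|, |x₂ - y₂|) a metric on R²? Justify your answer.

No. d fails identity of indiscernibles: take x = (3, 0) and y = (3, 6). Then d(x,y) = min(|3 - 3|, |0 - 6|) = min(0, 6) = 0, yet x ≠ y.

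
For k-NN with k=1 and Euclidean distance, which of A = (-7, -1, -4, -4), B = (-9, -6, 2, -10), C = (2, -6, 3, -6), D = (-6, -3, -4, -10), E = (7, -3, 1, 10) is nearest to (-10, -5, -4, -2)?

Distances: d(A) ≈ 5.3852, d(B) ≈ 10.0995, d(C) ≈ 14.4914, d(D) ≈ 9.1652, d(E) ≈ 21.4942. Nearest: A = (-7, -1, -4, -4) with distance 5.3852.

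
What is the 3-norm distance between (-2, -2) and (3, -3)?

(Σ|x_i - y_i|^3)^(1/3) = (|-2 - 3|^3 + |-2 - (-3)|^3)^(1/3)
= (5^3 + 1^3)^(1/3) = (125 + 1)^(1/3) = (126)^(1/3) ≈ 5.0133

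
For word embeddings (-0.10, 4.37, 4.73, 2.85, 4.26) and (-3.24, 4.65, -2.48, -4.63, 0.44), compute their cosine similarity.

With u = (-0.10, 4.37, 4.73, 2.85, 4.26), v = (-3.24, 4.65, -2.48, -4.63, 0.44):
u·v = (-0.1)·(-3.24) + 4.37·4.65 + 4.73·(-2.48) + 2.85·(-4.63) + 4.26·0.44 = 0.324 + 20.3205 + (-11.7304) + (-13.1955) + 1.8744 = -2.407.
|u| = √((-0.1)² + 4.37² + 4.73² + 2.85² + 4.26²) = √(0.01 + 19.0969 + 22.3729 + 8.1225 + 18.1476) = √67.7499, |v| = √((-3.24)² + 4.65² + (-2.48)² + (-4.63)² + 0.44²) = √(10.4976 + 21.6225 + 6.1504 + 21.4369 + 0.1936) = √59.901.
cos θ = (u·v)/(|u||v|) = -2.407/(√67.7499·√59.901) ≈ -0.0378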